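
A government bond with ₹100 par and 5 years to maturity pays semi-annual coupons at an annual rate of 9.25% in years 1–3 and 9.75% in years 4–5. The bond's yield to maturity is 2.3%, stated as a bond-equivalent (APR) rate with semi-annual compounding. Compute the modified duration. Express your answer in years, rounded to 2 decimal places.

Periodic yield y = 0.0115. First find Macaulay duration:
  t   CF        PV=CF/(1+0.0115)^t    t·PV
  1        4.625         4.5724         4.5724
  2        4.625         4.5204         9.0409
  3        4.625         4.4690        13.4071
  4        4.625         4.4182        17.6729
  5        4.625         4.3680        21.8400
  6        4.625         4.3183        25.9100
  7        4.875         4.5000        31.5001
  8        4.875         4.4488        35.5908
  9        4.875         4.3983        39.5844
  10     104.875        93.5434       935.4339
  Σ                    133.5570     1,134.5525
P = 133.5570; Macaulay duration = 1,134.5525 / 133.5570 = 8.49490 half-year periods = 4.24745 years.
Modified duration = D_Mac / (1 + y) = 4.24745 / 1.0115 = 4.19916 years.

4.20 years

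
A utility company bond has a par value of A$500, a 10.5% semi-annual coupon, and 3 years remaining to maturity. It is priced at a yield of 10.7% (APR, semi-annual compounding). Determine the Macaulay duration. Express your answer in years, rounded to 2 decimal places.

2.65 years

Periodic yield y = 0.0535. Discount each cash flow and weight by its period:
  t   CF        PV=CF/(1+0.0535)^t    t·PV
  1        26.25        24.9169        24.9169
  2        26.25        23.6516        47.3032
  3        26.25        22.4505        67.3514
  4        26.25        21.3104        85.2415
  5        26.25        20.2282       101.1409
  6       526.25       384.9328     2,309.5965
  Σ                    497.4903     2,635.5505
Price P = Σ PV = 497.4903.
Macaulay duration = Σ(t·PV) / P = 2,635.5505 / 497.4903 = 5.29769 half-year periods.
In years: 5.29769 / 2 = 2.64885 years.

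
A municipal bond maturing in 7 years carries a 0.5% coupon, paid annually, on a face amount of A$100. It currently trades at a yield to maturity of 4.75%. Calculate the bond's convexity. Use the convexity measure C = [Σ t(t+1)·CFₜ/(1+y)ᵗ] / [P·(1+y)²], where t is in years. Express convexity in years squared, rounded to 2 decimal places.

With y = 0.0475:
  t   CF        PV=CF/(1+0.0475)^t    t·PV        t(t+1)·PV
  1         0.50         0.4773         0.4773           0.9547
  2         0.50         0.4557         0.9114           2.7341
  3         0.50         0.4350         1.3051           5.2202
  4         0.50         0.4153         1.6612           8.3058
  5         0.50         0.3965         1.9823          11.8938
  6         0.50         0.3785         2.2709          15.8963
  7       100.50        72.6253       508.3770       4,067.0159
  Σ                     75.1835       516.9851       4,112.0208
P = 75.1835.
Convexity = Σ t(t+1)·PV / [P·(1+y)²] = 4,112.0208 / (75.1835 × 1.097256) = 49.84532.

49.85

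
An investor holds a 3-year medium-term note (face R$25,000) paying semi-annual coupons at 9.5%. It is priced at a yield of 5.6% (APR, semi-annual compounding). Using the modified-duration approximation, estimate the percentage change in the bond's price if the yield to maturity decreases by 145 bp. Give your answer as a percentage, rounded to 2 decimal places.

+3.81%

Periodic yield y = 0.028. Modified duration first:
  t   CF        PV=CF/(1+0.028)^t    t·PV
  1     1,187.50     1,155.1556     1,155.1556
  2     1,187.50     1,123.6923     2,247.3845
  3     1,187.50     1,093.0859     3,279.2576
  4     1,187.50     1,063.3131     4,253.2524
  5     1,187.50     1,034.3513     5,171.7563
  6    26,187.50    22,188.8785   133,133.2711
  Σ                 27,658.4766   149,240.0774
P = 27,658.4766; D_Mac = 5.39582 half-year periods = 2.69791 yrs; D_mod = 2.69791/(1+0.028) = 2.62442 yrs.
ΔP/P ≈ -D_mod · Δy = -2.62442 × (-0.0145) = +0.038054 = +3.8054%.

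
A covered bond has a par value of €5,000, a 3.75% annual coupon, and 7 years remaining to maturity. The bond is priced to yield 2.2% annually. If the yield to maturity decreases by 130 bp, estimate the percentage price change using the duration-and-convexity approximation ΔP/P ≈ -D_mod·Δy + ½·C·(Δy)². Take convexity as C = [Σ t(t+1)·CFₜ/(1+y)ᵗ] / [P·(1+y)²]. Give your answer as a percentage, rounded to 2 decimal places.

With y = 0.022:
  t   CF        PV=CF/(1+0.022)^t    t·PV        t(t+1)·PV
  1       187.50       183.4638       183.4638         366.9276
  2       187.50       179.5145       359.0290       1,077.0869
  3       187.50       175.6502       526.9505       2,107.8021
  4       187.50       171.8691       687.4762       3,437.3811
  5       187.50       168.1693       840.8466       5,045.0799
  6       187.50       164.5492       987.2955       6,911.0683
  7     5,187.50     4,454.5295    31,181.7065     249,453.6519
  Σ                  5,497.7456    34,766.7681     268,398.9977
P = 5,497.7456; D_Mac = 6.32382 yrs; D_mod = 6.18769 yrs; C = 46.74062.
Duration effect: -6.18769 × (-0.013) = +0.080440
Convexity effect: 0.5 × 46.74062 × (-0.013)² = +0.0039496
ΔP/P ≈ +0.080440 + 0.0039496 = +0.084390 = +8.4390%.

+8.44%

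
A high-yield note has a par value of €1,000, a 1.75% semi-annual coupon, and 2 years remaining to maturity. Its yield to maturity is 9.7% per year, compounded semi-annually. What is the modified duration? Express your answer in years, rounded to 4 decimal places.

Periodic yield y = 0.0485. First find Macaulay duration:
  t   CF        PV=CF/(1+0.0485)^t    t·PV
  1         8.75         8.3453         8.3453
  2         8.75         7.9592        15.9185
  3         8.75         7.5911        22.7732
  4     1,008.75       834.6604     3,338.6416
  Σ                    858.5560     3,385.6785
P = 858.5560; Macaulay duration = 3,385.6785 / 858.5560 = 3.94346 half-year periods = 1.97173 years.
Modified duration = D_Mac / (1 + y) = 1.97173 / 1.0485 = 1.88052 years.

1.8805 years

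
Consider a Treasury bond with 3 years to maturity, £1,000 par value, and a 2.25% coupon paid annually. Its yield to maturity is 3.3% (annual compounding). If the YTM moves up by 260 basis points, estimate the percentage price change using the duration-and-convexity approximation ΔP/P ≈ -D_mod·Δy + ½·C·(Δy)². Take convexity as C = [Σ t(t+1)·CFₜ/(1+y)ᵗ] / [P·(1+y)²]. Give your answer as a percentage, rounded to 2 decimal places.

-7.01%

With y = 0.033:
  t   CF        PV=CF/(1+0.033)^t    t·PV        t(t+1)·PV
  1        22.50        21.7812        21.7812          43.5624
  2        22.50        21.0854        42.1708         126.5124
  3     1,022.50       927.6034     2,782.8103      11,131.2413
  Σ                    970.4701     2,846.7624      11,301.3162
P = 970.4701; D_Mac = 2.93339 yrs; D_mod = 2.83968 yrs; C = 10.91305.
Duration effect: -2.83968 × (+0.026) = -0.073832
Convexity effect: 0.5 × 10.91305 × (0.026)² = +0.0036886
ΔP/P ≈ -0.073832 + 0.0036886 = -0.070143 = -7.0143%.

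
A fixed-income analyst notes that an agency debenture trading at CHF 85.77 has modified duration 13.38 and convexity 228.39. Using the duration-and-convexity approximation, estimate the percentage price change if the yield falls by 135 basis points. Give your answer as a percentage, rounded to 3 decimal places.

Duration effect: -D_mod·Δy = -13.38 × (-0.0135) = +0.180630
Convexity effect: ½·C·(Δy)² = 0.5 × 228.39 × (-0.0135)² = +0.02081203875
ΔP/P ≈ +0.180630 + 0.02081203875 = +0.20144203875
= +20.144203875%.

+20.144%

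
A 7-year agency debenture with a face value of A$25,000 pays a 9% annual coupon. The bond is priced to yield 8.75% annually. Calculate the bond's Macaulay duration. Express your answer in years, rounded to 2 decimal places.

5.50 years

Periodic yield y = 0.0875. Discount each cash flow and weight by its year:
  t   CF        PV=CF/(1+0.0875)^t    t·PV
  1     2,250.00     2,068.9655     2,068.9655
  2     2,250.00     1,902.4970     3,804.9941
  3     2,250.00     1,749.4226     5,248.2677
  4     2,250.00     1,608.6644     6,434.6577
  5     2,250.00     1,479.2316     7,396.1582
  6     2,250.00     1,360.2130     8,161.2781
  7    27,250.00    15,148.2215   106,037.5506
  Σ                 25,317.2157   139,151.8718
Price P = Σ PV = 25,317.2157.
Macaulay duration = Σ(t·PV) / P = 139,151.8718 / 25,317.2157 = 5.49633 years.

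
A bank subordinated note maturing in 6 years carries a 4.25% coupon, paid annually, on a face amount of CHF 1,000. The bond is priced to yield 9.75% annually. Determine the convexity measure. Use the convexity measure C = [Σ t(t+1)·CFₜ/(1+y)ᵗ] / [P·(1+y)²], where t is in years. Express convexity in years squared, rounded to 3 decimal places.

With y = 0.0975:
  t   CF        PV=CF/(1+0.0975)^t    t·PV        t(t+1)·PV
  1        42.50        38.7244        38.7244          77.4487
  2        42.50        35.2842        70.5683         211.7050
  3        42.50        32.1496        96.4487         385.7950
  4        42.50        29.2935       117.1739         585.8694
  5        42.50        26.6911       133.4554         800.7327
  6     1,042.50       596.5528     3,579.3168      25,055.2177
  Σ                    758.6955     4,035.6876      27,116.7685
P = 758.6955.
Convexity = Σ t(t+1)·PV / [P·(1+y)²] = 27,116.7685 / (758.6955 × 1.204506) = 29.67299.

29.673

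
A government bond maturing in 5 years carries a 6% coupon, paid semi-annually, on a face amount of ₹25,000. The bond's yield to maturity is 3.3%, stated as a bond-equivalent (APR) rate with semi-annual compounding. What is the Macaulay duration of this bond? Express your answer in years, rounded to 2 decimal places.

4.43 years

Periodic yield y = 0.0165. Discount each cash flow and weight by its period:
  t   CF        PV=CF/(1+0.0165)^t    t·PV
  1       750.00       737.8259       737.8259
  2       750.00       725.8494     1,451.6987
  3       750.00       714.0672     2,142.2017
  4       750.00       702.4764     2,809.9056
  5       750.00       691.0737     3,455.3684
  6       750.00       679.8560     4,079.1363
  7       750.00       668.8205     4,681.7436
  8       750.00       657.9641     5,263.7128
  9       750.00       647.2839     5,825.5553
  10   25,750.00    21,862.6803   218,626.8028
  Σ                 28,087.8974   249,073.9510
Price P = Σ PV = 28,087.8974.
Macaulay duration = Σ(t·PV) / P = 249,073.9510 / 28,087.8974 = 8.86766 half-year periods.
In years: 8.86766 / 2 = 4.43383 years.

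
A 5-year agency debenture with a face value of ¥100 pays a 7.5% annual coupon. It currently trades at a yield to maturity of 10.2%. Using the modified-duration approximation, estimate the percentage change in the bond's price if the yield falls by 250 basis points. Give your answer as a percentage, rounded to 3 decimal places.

+9.776%

Periodic yield y = 0.102. Modified duration first:
  t   CF        PV=CF/(1+0.102)^t    t·PV
  1         7.50         6.8058         6.8058
  2         7.50         6.1759        12.3517
  3         7.50         5.6042        16.8127
  4         7.50         5.0855        20.3421
  5       107.50        66.1455       330.7276
  Σ                     89.8170       387.0400
P = 89.8170; D_Mac = 4.30921 yrs; D_mod = 4.30921/(1+0.102) = 3.91035 yrs.
ΔP/P ≈ -D_mod · Δy = -3.91035 × (-0.025) = +0.097759 = +9.7759%.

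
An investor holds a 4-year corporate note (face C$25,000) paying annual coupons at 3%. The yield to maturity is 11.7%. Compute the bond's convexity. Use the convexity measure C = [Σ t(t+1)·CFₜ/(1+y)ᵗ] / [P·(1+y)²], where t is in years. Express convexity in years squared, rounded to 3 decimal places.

14.946

With y = 0.117:
  t   CF        PV=CF/(1+0.117)^t    t·PV        t(t+1)·PV
  1       750.00       671.4414       671.4414       1,342.8827
  2       750.00       601.1113     1,202.2227       3,606.6680
  3       750.00       538.1480     1,614.4441       6,457.7762
  4    25,750.00    16,541.1059    66,164.4234     330,822.1171
  Σ                 18,351.8066    69,652.5315     342,229.4440
P = 18,351.8066.
Convexity = Σ t(t+1)·PV / [P·(1+y)²] = 342,229.4440 / (18,351.8066 × 1.247689) = 14.94625.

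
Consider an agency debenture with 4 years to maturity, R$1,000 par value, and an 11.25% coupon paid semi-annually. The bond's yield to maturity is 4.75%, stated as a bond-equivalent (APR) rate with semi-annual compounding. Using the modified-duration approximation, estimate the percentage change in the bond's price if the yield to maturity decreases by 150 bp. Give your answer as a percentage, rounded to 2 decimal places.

+4.99%

Periodic yield y = 0.02375. Modified duration first:
  t   CF        PV=CF/(1+0.02375)^t    t·PV
  1        56.25        54.9451        54.9451
  2        56.25        53.6704       107.3408
  3        56.25        52.4253       157.2758
  4        56.25        51.2091       204.8363
  5        56.25        50.0211       250.1053
  6        56.25        48.8606       293.1638
  7        56.25        47.7271       334.0898
  8     1,056.25       875.4179     7,003.3429
  Σ                  1,234.2765     8,405.0997
P = 1,234.2765; D_Mac = 6.80974 half-year periods = 3.40487 yrs; D_mod = 3.40487/(1+0.02375) = 3.32588 yrs.
ΔP/P ≈ -D_mod · Δy = -3.32588 × (-0.015) = +0.049888 = +4.9888%.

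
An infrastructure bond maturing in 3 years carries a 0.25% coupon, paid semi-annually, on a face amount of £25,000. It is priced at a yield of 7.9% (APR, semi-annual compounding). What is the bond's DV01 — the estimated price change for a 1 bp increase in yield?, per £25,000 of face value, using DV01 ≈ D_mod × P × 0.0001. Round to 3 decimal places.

£5.745

Periodic yield y = 0.0395.
  t   CF        PV=CF/(1+0.0395)^t    t·PV
  1        31.25        30.0625        30.0625
  2        31.25        28.9202        57.8404
  3        31.25        27.8212        83.4637
  4        31.25        26.7641       107.0563
  5        31.25        25.7471       128.7353
  6    25,031.25    19,839.7217   119,038.3302
  Σ                 19,979.0368   119,445.4883
P = 19,979.0368; D_Mac = 5.97854 half-year periods = 2.98927 yrs; D_mod = 2.87568 yrs.
DV01 ≈ 2.87568 × 19,979.0368 × 0.0001 = 5.745334.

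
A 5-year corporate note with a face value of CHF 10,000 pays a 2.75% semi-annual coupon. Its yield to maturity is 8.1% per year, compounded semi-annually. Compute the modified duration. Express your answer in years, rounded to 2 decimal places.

Periodic yield y = 0.0405. First find Macaulay duration:
  t   CF        PV=CF/(1+0.0405)^t    t·PV
  1       137.50       132.1480       132.1480
  2       137.50       127.0043       254.0087
  3       137.50       122.0609       366.1826
  4       137.50       117.3098       469.2393
  5       137.50       112.7437       563.7185
  6       137.50       108.3553       650.1318
  7       137.50       104.1377       728.9641
  8       137.50       100.0843       800.6745
  9       137.50        96.1887       865.6981
  10   10,137.50     6,815.6930    68,156.9302
  Σ                  7,835.7258    72,987.6958
P = 7,835.7258; Macaulay duration = 72,987.6958 / 7,835.7258 = 9.31473 half-year periods = 4.65737 years.
Modified duration = D_Mac / (1 + y) = 4.65737 / 1.0405 = 4.47609 years.

4.48 years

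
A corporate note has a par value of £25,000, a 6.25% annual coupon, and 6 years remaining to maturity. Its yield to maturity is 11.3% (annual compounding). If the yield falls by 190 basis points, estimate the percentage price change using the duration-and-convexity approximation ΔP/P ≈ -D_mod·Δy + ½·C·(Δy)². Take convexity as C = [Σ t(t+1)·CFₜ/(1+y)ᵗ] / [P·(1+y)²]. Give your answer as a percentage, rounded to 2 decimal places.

With y = 0.113:
  t   CF        PV=CF/(1+0.113)^t    t·PV        t(t+1)·PV
  1     1,562.50     1,403.8634     1,403.8634       2,807.7269
  2     1,562.50     1,261.3328     2,522.6656       7,567.9969
  3     1,562.50     1,133.2730     3,399.8189      13,599.2757
  4     1,562.50     1,018.2147     4,072.8589      20,364.2943
  5     1,562.50       914.8380     4,574.1901      27,445.1405
  6    26,562.50    13,973.2671    83,839.6027     586,877.2191
  Σ                 19,704.7891    99,812.9997     658,661.6535
P = 19,704.7891; D_Mac = 5.06542 yrs; D_mod = 4.55114 yrs; C = 26.98362.
Duration effect: -4.55114 × (-0.019) = +0.086472
Convexity effect: 0.5 × 26.98362 × (-0.019)² = +0.0048705
ΔP/P ≈ +0.086472 + 0.0048705 = +0.091342 = +9.1342%.

+9.13%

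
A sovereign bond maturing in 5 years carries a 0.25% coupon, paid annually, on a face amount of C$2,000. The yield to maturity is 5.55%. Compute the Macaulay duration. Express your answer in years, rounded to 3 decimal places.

Periodic yield y = 0.0555. Discount each cash flow and weight by its year:
  t   CF        PV=CF/(1+0.0555)^t    t·PV
  1         5.00         4.7371         4.7371
  2         5.00         4.4880         8.9760
  3         5.00         4.2520        12.7561
  4         5.00         4.0284        16.1138
  5     2,005.00     1,530.4642     7,652.3212
  Σ                  1,547.9698     7,694.9042
Price P = Σ PV = 1,547.9698.
Macaulay duration = Σ(t·PV) / P = 7,694.9042 / 1,547.9698 = 4.97097 years.

4.971 years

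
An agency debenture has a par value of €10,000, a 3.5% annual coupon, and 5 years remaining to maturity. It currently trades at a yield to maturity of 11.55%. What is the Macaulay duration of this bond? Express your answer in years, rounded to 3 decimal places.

Periodic yield y = 0.1155. Discount each cash flow and weight by its year:
  t   CF        PV=CF/(1+0.1155)^t    t·PV
  1       350.00       313.7606       313.7606
  2       350.00       281.2736       562.5471
  3       350.00       252.1502       756.4506
  4       350.00       226.0423       904.1693
  5    10,350.00     5,992.2852    29,961.4261
  Σ                  7,065.5119    32,498.3537
Price P = Σ PV = 7,065.5119.
Macaulay duration = Σ(t·PV) / P = 32,498.3537 / 7,065.5119 = 4.59958 years.

4.600 years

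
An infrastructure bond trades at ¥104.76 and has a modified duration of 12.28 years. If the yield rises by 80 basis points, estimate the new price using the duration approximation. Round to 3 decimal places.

Duration approximation: ΔP/P ≈ -D_mod · Δy = -12.28 × (+0.008) = -0.098240.
New price ≈ 104.76 × (1 - 0.098240) = 94.4683776.

¥94.468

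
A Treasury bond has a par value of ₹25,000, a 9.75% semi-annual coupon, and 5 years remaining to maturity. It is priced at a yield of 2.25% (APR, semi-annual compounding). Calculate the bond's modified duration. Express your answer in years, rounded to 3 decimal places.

Periodic yield y = 0.01125. First find Macaulay duration:
  t   CF        PV=CF/(1+0.01125)^t    t·PV
  1     1,218.75     1,205.1916     1,205.1916
  2     1,218.75     1,191.7840     2,383.5680
  3     1,218.75     1,178.5256     3,535.5768
  4     1,218.75     1,165.4147     4,661.6588
  5     1,218.75     1,152.4496     5,762.2482
  6     1,218.75     1,139.6288     6,837.7729
  7     1,218.75     1,126.9506     7,888.6543
  8     1,218.75     1,114.4135     8,915.3077
  9     1,218.75     1,102.0158     9,918.1421
  10   26,218.75    23,443.7260   234,437.2597
  Σ                 33,820.1002   285,545.3802
P = 33,820.1002; Macaulay duration = 285,545.3802 / 33,820.1002 = 8.44307 half-year periods = 4.22153 years.
Modified duration = D_Mac / (1 + y) = 4.22153 / 1.01125 = 4.17457 years.

4.175 years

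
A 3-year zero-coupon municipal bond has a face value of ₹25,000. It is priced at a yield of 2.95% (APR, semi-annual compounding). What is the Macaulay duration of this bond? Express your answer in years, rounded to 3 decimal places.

3.000 years

A zero-coupon bond has a single cash flow at maturity, so its Macaulay duration equals its maturity: 3 years.
(Equivalently: 6 semi-annual periods ÷ 2 = 3 years.)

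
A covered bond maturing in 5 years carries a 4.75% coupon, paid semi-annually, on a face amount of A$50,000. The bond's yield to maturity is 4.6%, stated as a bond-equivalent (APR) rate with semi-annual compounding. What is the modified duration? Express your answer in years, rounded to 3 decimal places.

Periodic yield y = 0.023. First find Macaulay duration:
  t   CF        PV=CF/(1+0.023)^t    t·PV
  1     1,187.50     1,160.8016     1,160.8016
  2     1,187.50     1,134.7034     2,269.4068
  3     1,187.50     1,109.1920     3,327.5759
  4     1,187.50     1,084.2541     4,337.0165
  5     1,187.50     1,059.8770     5,299.3848
  6     1,187.50     1,036.0479     6,216.2871
  7     1,187.50     1,012.7545     7,089.2815
  8     1,187.50       989.9849     7,919.8788
  9     1,187.50       967.7271     8,709.5441
  10   51,187.50    40,776.2780   407,762.7805
  Σ                 50,331.6204   454,091.9576
P = 50,331.6204; Macaulay duration = 454,091.9576 / 50,331.6204 = 9.02200 half-year periods = 4.51100 years.
Modified duration = D_Mac / (1 + y) = 4.51100 / 1.023 = 4.40958 years.

4.410 years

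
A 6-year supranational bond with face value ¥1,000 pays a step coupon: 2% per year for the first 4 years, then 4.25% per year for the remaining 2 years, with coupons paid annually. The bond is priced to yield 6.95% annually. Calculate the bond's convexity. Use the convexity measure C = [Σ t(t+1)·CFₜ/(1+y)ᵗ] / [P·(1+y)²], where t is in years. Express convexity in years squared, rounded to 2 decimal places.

33.89

With y = 0.0695:
  t   CF        PV=CF/(1+0.0695)^t    t·PV        t(t+1)·PV
  1        20.00        18.7003        18.7003          37.4007
  2        20.00        17.4851        34.9702         104.9107
  3        20.00        16.3489        49.0466         196.1864
  4        20.00        15.2865        61.1458         305.7291
  5        42.50        30.3728       151.8641         911.1843
  6     1,042.50       696.6126     4,179.6756      29,257.7295
  Σ                    794.8062     4,495.4027      30,813.1407
P = 794.8062.
Convexity = Σ t(t+1)·PV / [P·(1+y)²] = 30,813.1407 / (794.8062 × 1.143830) = 33.89325.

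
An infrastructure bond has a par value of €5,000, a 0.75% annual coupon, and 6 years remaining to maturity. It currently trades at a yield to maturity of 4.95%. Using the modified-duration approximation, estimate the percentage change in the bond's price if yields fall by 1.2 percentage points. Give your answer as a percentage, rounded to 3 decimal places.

+6.714%

Periodic yield y = 0.0495. Modified duration first:
  t   CF        PV=CF/(1+0.0495)^t    t·PV
  1        37.50        35.7313        35.7313
  2        37.50        34.0460        68.0920
  3        37.50        32.4402        97.3207
  4        37.50        30.9102       123.6407
  5        37.50        29.4523       147.2614
  6     5,037.50     3,769.8182    22,618.9089
  Σ                  3,932.3982    23,090.9551
P = 3,932.3982; D_Mac = 5.87198 yrs; D_mod = 5.87198/(1+0.0495) = 5.59502 yrs.
ΔP/P ≈ -D_mod · Δy = -5.59502 × (-0.012) = +0.067140 = +6.7140%.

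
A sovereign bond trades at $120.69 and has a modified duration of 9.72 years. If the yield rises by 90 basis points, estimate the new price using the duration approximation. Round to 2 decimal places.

$110.13

Duration approximation: ΔP/P ≈ -D_mod · Δy = -9.72 × (+0.009) = -0.087480.
New price ≈ 120.69 × (1 - 0.087480) = 110.1320388.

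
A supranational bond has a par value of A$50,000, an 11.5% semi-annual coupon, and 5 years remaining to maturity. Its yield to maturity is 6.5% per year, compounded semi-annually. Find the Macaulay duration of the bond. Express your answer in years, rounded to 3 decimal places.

4.047 years

Periodic yield y = 0.0325. Discount each cash flow and weight by its period:
  t   CF        PV=CF/(1+0.0325)^t    t·PV
  1     2,875.00     2,784.5036     2,784.5036
  2     2,875.00     2,696.8558     5,393.7116
  3     2,875.00     2,611.9669     7,835.9007
  4     2,875.00     2,529.7500    10,119.0001
  5     2,875.00     2,450.1211    12,250.6054
  6     2,875.00     2,372.9986    14,237.9918
  7     2,875.00     2,298.3038    16,088.1263
  8     2,875.00     2,225.9601    17,807.6804
  9     2,875.00     2,155.8935    19,403.0416
  10   52,875.00    38,401.6405   384,016.4045
  Σ                 60,527.9939   489,936.9661
Price P = Σ PV = 60,527.9939.
Macaulay duration = Σ(t·PV) / P = 489,936.9661 / 60,527.9939 = 8.09439 half-year periods.
In years: 8.09439 / 2 = 4.04719 years.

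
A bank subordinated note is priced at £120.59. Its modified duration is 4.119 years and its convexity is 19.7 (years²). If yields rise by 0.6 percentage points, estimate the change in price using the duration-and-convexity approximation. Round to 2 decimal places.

Duration effect: -D_mod·Δy = -4.119 × (+0.006) = -0.024714
Convexity effect: ½·C·(Δy)² = 0.5 × 19.7 × (0.006)² = +0.0003546
ΔP/P ≈ -0.024714 + 0.0003546 = -0.0243594
ΔP ≈ 120.59 × (-0.0243594) = -2.937500046.

-£2.94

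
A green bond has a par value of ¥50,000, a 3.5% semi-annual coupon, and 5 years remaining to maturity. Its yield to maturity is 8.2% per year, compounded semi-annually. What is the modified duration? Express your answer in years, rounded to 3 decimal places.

4.399 years

Periodic yield y = 0.041. First find Macaulay duration:
  t   CF        PV=CF/(1+0.041)^t    t·PV
  1       875.00       840.5379       840.5379
  2       875.00       807.4332     1,614.8664
  3       875.00       775.6323     2,326.8968
  4       875.00       745.0838     2,980.3353
  5       875.00       715.7385     3,578.6927
  6       875.00       687.5490     4,125.2942
  7       875.00       660.4698     4,623.2884
  8       875.00       634.4570     5,075.6563
  9       875.00       609.4688     5,485.2193
  10   50,875.00    34,040.5938   340,405.9379
  Σ                 40,516.9642   371,056.7252
P = 40,516.9642; Macaulay duration = 371,056.7252 / 40,516.9642 = 9.15806 half-year periods = 4.57903 years.
Modified duration = D_Mac / (1 + y) = 4.57903 / 1.041 = 4.39868 years.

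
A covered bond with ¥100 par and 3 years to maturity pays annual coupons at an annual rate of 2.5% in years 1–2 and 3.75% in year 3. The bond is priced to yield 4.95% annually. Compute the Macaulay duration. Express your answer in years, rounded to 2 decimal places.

2.93 years

Periodic yield y = 0.0495. Discount each cash flow and weight by its year:
  t   CF        PV=CF/(1+0.0495)^t    t·PV
  1         2.50         2.3821         2.3821
  2         2.50         2.2697         4.5395
  3       103.75        89.7513       269.2539
  Σ                     94.4031       276.1755
Price P = Σ PV = 94.4031.
Macaulay duration = Σ(t·PV) / P = 276.1755 / 94.4031 = 2.92549 years.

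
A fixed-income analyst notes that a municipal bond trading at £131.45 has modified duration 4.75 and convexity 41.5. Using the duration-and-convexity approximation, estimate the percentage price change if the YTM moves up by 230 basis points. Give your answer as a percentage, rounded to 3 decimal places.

Duration effect: -D_mod·Δy = -4.75 × (+0.023) = -0.109250
Convexity effect: ½·C·(Δy)² = 0.5 × 41.5 × (0.023)² = +0.01097675
ΔP/P ≈ -0.109250 + 0.01097675 = -0.09827325
= -9.827325%.

-9.827%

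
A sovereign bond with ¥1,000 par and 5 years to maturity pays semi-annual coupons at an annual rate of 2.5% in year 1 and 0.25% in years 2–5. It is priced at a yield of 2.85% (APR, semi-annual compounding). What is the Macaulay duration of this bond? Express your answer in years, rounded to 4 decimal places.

4.8665 years

Periodic yield y = 0.01425. Discount each cash flow and weight by its period:
  t   CF        PV=CF/(1+0.01425)^t    t·PV
  1        12.50        12.3244        12.3244
  2        12.50        12.1512        24.3024
  3         1.25         1.1981         3.5942
  4         1.25         1.1812         4.7249
  5         1.25         1.1646         5.8231
  6         1.25         1.1483         6.8896
  7         1.25         1.1321         7.9249
  8         1.25         1.1162         8.9298
  9         1.25         1.1005         9.9048
  10    1,001.25       869.1453     8,691.4526
  Σ                    901.6619     8,775.8706
Price P = Σ PV = 901.6619.
Macaulay duration = Σ(t·PV) / P = 8,775.8706 / 901.6619 = 9.73299 half-year periods.
In years: 9.73299 / 2 = 4.86650 years.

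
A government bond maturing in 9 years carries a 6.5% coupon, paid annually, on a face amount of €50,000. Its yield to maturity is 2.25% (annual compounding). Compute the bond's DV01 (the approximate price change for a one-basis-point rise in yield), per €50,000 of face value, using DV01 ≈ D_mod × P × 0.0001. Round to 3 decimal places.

Periodic yield y = 0.0225.
  t   CF        PV=CF/(1+0.0225)^t    t·PV
  1     3,250.00     3,178.4841     3,178.4841
  2     3,250.00     3,108.5419     6,217.0838
  3     3,250.00     3,040.1388     9,120.4164
  4     3,250.00     2,973.2409    11,892.9635
  5     3,250.00     2,907.8150    14,539.0752
  6     3,250.00     2,843.8289    17,062.9733
  7     3,250.00     2,781.2507    19,468.7552
  8     3,250.00     2,720.0496    21,760.3970
  9    53,250.00    43,586.2757   392,276.4817
  Σ                 67,139.6257   495,516.6301
P = 67,139.6257; D_Mac = 7.38039 yrs; D_mod = 7.21799 yrs.
DV01 ≈ 7.21799 × 67,139.6257 × 0.0001 = 48.461284.

€48.461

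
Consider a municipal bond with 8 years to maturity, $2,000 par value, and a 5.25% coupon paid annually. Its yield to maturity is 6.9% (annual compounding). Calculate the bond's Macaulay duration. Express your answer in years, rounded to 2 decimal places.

Periodic yield y = 0.069. Discount each cash flow and weight by its year:
  t   CF        PV=CF/(1+0.069)^t    t·PV
  1       105.00        98.2226        98.2226
  2       105.00        91.8827       183.7655
  3       105.00        85.9520       257.8561
  4       105.00        80.4042       321.6166
  5       105.00        75.2144       376.0718
  6       105.00        70.3596       422.1573
  7       105.00        65.8181       460.7267
  8     2,105.00     1,234.3277     9,874.6212
  Σ                  1,802.1812    11,995.0379
Price P = Σ PV = 1,802.1812.
Macaulay duration = Σ(t·PV) / P = 11,995.0379 / 1,802.1812 = 6.65584 years.

6.66 years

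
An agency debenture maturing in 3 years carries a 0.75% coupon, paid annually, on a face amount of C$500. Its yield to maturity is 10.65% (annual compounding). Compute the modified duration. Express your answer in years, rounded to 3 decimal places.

2.688 years

Periodic yield y = 0.1065. First find Macaulay duration:
  t   CF        PV=CF/(1+0.1065)^t    t·PV
  1         3.75         3.3891         3.3891
  2         3.75         3.0629         6.1257
  3       503.75       371.8440     1,115.5321
  Σ                    378.2960     1,125.0469
P = 378.2960; Macaulay duration = 1,125.0469 / 378.2960 = 2.97399 years.
Modified duration = D_Mac / (1 + y) = 2.97399 / 1.1065 = 2.68774 years.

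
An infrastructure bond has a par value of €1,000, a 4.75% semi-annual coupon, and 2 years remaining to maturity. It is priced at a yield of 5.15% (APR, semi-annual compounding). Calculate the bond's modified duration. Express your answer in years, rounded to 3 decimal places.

1.883 years

Periodic yield y = 0.02575. First find Macaulay duration:
  t   CF        PV=CF/(1+0.02575)^t    t·PV
  1        23.75        23.1538        23.1538
  2        23.75        22.5725        45.1451
  3        23.75        22.0059        66.0177
  4     1,023.75       924.7574     3,699.0296
  Σ                    992.4896     3,833.3461
P = 992.4896; Macaulay duration = 3,833.3461 / 992.4896 = 3.86235 half-year periods = 1.93118 years.
Modified duration = D_Mac / (1 + y) = 1.93118 / 1.02575 = 1.88270 years.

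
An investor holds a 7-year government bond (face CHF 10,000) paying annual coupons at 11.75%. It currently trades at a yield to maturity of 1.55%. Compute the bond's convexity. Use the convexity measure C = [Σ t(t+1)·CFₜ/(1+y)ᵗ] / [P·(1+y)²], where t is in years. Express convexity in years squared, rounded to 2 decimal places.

With y = 0.0155:
  t   CF        PV=CF/(1+0.0155)^t    t·PV        t(t+1)·PV
  1     1,175.00     1,157.0655     1,157.0655       2,314.1310
  2     1,175.00     1,139.4047     2,278.8094       6,836.4283
  3     1,175.00     1,122.0135     3,366.0405      13,464.1620
  4     1,175.00     1,104.8877     4,419.5510      22,097.7549
  5     1,175.00     1,088.0234     5,440.1169      32,640.7014
  6     1,175.00     1,071.4164     6,428.4986      44,999.4899
  7    11,175.00    10,034.3221    70,240.2547     561,922.0375
  Σ                 16,717.1333    93,330.3365     684,274.7049
P = 16,717.1333.
Convexity = Σ t(t+1)·PV / [P·(1+y)²] = 684,274.7049 / (16,717.1333 × 1.031240) = 39.69253.

39.69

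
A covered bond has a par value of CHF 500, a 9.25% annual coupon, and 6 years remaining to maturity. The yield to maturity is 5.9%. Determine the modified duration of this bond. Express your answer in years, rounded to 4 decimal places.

4.6796 years

Periodic yield y = 0.059. First find Macaulay duration:
  t   CF        PV=CF/(1+0.059)^t    t·PV
  1        46.25        43.6733        43.6733
  2        46.25        41.2401        82.4802
  3        46.25        38.9425       116.8275
  4        46.25        36.7729       147.0916
  5        46.25        34.7242       173.6209
  6       546.25       387.2716     2,323.6298
  Σ                    582.6246     2,887.3233
P = 582.6246; Macaulay duration = 2,887.3233 / 582.6246 = 4.95572 years.
Modified duration = D_Mac / (1 + y) = 4.95572 / 1.059 = 4.67962 years.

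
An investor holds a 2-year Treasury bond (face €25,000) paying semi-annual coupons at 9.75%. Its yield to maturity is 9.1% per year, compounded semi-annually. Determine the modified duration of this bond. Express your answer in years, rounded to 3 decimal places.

Periodic yield y = 0.0455. First find Macaulay duration:
  t   CF        PV=CF/(1+0.0455)^t    t·PV
  1     1,218.75     1,165.7102     1,165.7102
  2     1,218.75     1,114.9787     2,229.9573
  3     1,218.75     1,066.4550     3,199.3649
  4    26,218.75    21,944.0020    87,776.0079
  Σ                 25,291.1458    94,371.0403
P = 25,291.1458; Macaulay duration = 94,371.0403 / 25,291.1458 = 3.73139 half-year periods = 1.86569 years.
Modified duration = D_Mac / (1 + y) = 1.86569 / 1.0455 = 1.78450 years.

1.784 years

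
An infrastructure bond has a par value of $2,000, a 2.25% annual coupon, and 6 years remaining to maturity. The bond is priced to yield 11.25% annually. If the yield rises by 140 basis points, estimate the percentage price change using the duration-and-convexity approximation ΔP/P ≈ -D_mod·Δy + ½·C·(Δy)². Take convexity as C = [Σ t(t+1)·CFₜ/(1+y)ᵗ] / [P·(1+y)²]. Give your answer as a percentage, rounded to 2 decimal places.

-6.71%

With y = 0.1125:
  t   CF        PV=CF/(1+0.1125)^t    t·PV        t(t+1)·PV
  1        45.00        40.4494        40.4494          80.8989
  2        45.00        36.3590        72.7181         218.1543
  3        45.00        32.6823        98.0469         392.1875
  4        45.00        29.3773       117.5094         587.5468
  5        45.00        26.4066       132.0330         792.1979
  6     2,045.00     1,078.6814     6,472.0885      45,304.6192
  Σ                  1,243.9561     6,932.8452      47,375.6045
P = 1,243.9561; D_Mac = 5.57322 yrs; D_mod = 5.00964 yrs; C = 30.77157.
Duration effect: -5.00964 × (+0.014) = -0.070135
Convexity effect: 0.5 × 30.77157 × (0.014)² = +0.0030156
ΔP/P ≈ -0.070135 + 0.0030156 = -0.067119 = -6.7119%.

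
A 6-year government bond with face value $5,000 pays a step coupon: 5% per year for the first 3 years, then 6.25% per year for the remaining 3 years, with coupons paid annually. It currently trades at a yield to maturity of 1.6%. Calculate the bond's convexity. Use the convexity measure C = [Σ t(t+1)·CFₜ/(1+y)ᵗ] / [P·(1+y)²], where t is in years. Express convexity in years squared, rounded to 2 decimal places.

35.06

With y = 0.016:
  t   CF        PV=CF/(1+0.016)^t    t·PV        t(t+1)·PV
  1       250.00       246.0630       246.0630         492.1260
  2       250.00       242.1880       484.3760       1,453.1279
  3       250.00       238.3740       715.1220       2,860.4880
  4       312.50       293.2751     1,173.1004       5,865.5020
  5       312.50       288.6566     1,443.2830       8,659.6978
  6     5,312.50     4,829.8839    28,979.3037     202,855.1257
  Σ                  6,138.4406    33,041.2480     222,186.0673
P = 6,138.4406.
Convexity = Σ t(t+1)·PV / [P·(1+y)²] = 222,186.0673 / (6,138.4406 × 1.032256) = 35.06480.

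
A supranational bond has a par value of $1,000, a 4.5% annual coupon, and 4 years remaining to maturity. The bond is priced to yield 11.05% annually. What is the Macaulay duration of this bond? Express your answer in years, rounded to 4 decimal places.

3.7147 years

Periodic yield y = 0.1105. Discount each cash flow and weight by its year:
  t   CF        PV=CF/(1+0.1105)^t    t·PV
  1        45.00        40.5223        40.5223
  2        45.00        36.4901        72.9803
  3        45.00        32.8592        98.5776
  4     1,045.00       687.1350     2,748.5398
  Σ                    797.0066     2,960.6199
Price P = Σ PV = 797.0066.
Macaulay duration = Σ(t·PV) / P = 2,960.6199 / 797.0066 = 3.71467 years.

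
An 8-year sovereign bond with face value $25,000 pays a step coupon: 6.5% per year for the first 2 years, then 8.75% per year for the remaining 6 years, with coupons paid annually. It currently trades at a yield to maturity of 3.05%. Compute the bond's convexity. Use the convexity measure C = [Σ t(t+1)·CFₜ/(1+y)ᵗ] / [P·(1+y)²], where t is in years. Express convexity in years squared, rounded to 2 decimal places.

With y = 0.0305:
  t   CF        PV=CF/(1+0.0305)^t    t·PV        t(t+1)·PV
  1     1,625.00     1,576.9044     1,576.9044       3,153.8088
  2     1,625.00     1,530.2323     3,060.4647       9,181.3940
  3     2,187.50     1,998.9599     5,996.8796      23,987.5183
  4     2,187.50     1,939.7961     7,759.1843      38,795.9216
  5     2,187.50     1,882.3834     9,411.9169      56,471.5016
  6     2,187.50     1,826.6700    10,960.0197      76,720.1380
  7     2,187.50     1,772.6055    12,408.2384      99,265.9072
  8    27,187.50    21,378.8975   171,031.1801   1,539,280.6210
  Σ                 33,906.4490   222,204.7881   1,846,856.8105
P = 33,906.4490.
Convexity = Σ t(t+1)·PV / [P·(1+y)²] = 1,846,856.8105 / (33,906.4490 × 1.061930) = 51.29262.

51.29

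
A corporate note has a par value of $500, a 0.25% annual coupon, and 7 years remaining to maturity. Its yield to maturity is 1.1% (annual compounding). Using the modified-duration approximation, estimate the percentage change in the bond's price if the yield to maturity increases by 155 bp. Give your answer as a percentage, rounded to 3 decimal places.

-10.649%

Periodic yield y = 0.011. Modified duration first:
  t   CF        PV=CF/(1+0.011)^t    t·PV
  1         1.25         1.2364         1.2364
  2         1.25         1.2229         2.4459
  3         1.25         1.2096         3.6289
  4         1.25         1.1965         4.7859
  5         1.25         1.1835         5.9173
  6         1.25         1.1706         7.0235
  7       501.25       464.2974     3,250.0821
  Σ                    471.5170     3,275.1201
P = 471.5170; D_Mac = 6.94592 yrs; D_mod = 6.94592/(1+0.011) = 6.87035 yrs.
ΔP/P ≈ -D_mod · Δy = -6.87035 × (+0.0155) = -0.106490 = -10.6490%.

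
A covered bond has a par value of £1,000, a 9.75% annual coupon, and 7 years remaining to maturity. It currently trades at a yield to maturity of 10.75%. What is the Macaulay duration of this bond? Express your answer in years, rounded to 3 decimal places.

5.344 years

Periodic yield y = 0.1075. Discount each cash flow and weight by its year:
  t   CF        PV=CF/(1+0.1075)^t    t·PV
  1        97.50        88.0361        88.0361
  2        97.50        79.4909       158.9817
  3        97.50        71.7750       215.3251
  4        97.50        64.8082       259.2326
  5        97.50        58.5175       292.5876
  6        97.50        52.8375       317.0250
  7     1,097.50       537.0298     3,759.2086
  Σ                    952.4950     5,090.3967
Price P = Σ PV = 952.4950.
Macaulay duration = Σ(t·PV) / P = 5,090.3967 / 952.4950 = 5.34428 years.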